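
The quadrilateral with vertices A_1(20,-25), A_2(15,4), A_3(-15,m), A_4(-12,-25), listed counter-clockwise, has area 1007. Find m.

12

Write out the shoelace sum; only the two edges meeting at A_3 involve m:
2·Area = [(15·m − (-15)·4) + ((-15)·(-25) − (-12)·m)] + 1255
       = 27·m + 1690 = 2014
⇒ m = 12.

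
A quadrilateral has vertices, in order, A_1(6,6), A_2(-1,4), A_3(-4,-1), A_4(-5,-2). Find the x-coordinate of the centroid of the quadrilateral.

Apply the shoelace (surveyor's) formula. First the cross-terms c_i = x_i·y_{i+1} − x_{i+1}·y_i:
  30, 17, 3, -18  ⇒  2A = 32, A = 16.
Then Σ (x_i + x_{i+1})·c_i = 20, so x̄ = 20 / (6·16) = 5/24.

5/24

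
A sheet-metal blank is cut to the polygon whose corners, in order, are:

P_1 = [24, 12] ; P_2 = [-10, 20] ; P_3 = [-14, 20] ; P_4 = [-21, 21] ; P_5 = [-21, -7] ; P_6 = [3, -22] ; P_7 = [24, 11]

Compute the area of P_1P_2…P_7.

1231

P_1→P_2: (24)(20) − (-10)(12) = 600
P_2→P_3: (-10)(20) − (-14)(20) = 80
P_3→P_4: (-14)(21) − (-21)(20) = 126
P_4→P_5: (-21)(-7) − (-21)(21) = 588
P_5→P_6: (-21)(-22) − (3)(-7) = 483
P_6→P_7: (3)(11) − (24)(-22) = 561
P_7→P_1: (24)(12) − (24)(11) = 24
Σ = 2462
Area = |Σ|/2 = 1231.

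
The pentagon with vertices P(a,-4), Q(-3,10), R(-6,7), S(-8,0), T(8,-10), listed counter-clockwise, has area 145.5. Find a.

Write out the shoelace sum; only the two edges meeting at P involve a:
2·Area = [(8·(-4) − a·(-10)) + (a·10 − (-3)·(-4))] + 175
       = 20·a + 131 = 291
⇒ a = 8.

8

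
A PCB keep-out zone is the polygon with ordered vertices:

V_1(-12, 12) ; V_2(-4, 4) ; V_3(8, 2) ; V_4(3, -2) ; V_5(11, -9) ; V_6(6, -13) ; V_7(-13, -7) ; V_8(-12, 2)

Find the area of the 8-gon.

298.5

Apply the shoelace (surveyor's) formula: 2A = Σ (x_i·y_{i+1} − x_{i+1}·y_i), indices taken mod 8.
V_1→V_2: (-12)(4) − (-4)(12) = 0
V_2→V_3: (-4)(2) − (8)(4) = -40
V_3→V_4: (8)(-2) − (3)(2) = -22
V_4→V_5: (3)(-9) − (11)(-2) = -5
V_5→V_6: (11)(-13) − (6)(-9) = -89
V_6→V_7: (6)(-7) − (-13)(-13) = -211
V_7→V_8: (-13)(2) − (-12)(-7) = -110
V_8→V_1: (-12)(12) − (-12)(2) = -120
Σ = -597
Area = |Σ|/2 = 298.5.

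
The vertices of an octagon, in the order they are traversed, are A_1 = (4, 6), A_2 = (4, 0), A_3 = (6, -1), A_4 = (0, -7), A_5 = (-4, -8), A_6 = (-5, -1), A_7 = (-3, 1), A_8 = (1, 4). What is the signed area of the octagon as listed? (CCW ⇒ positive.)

Apply the shoelace (surveyor's) formula: 2A = Σ (x_i·y_{i+1} − x_{i+1}·y_i), indices taken mod 8.
A_1→A_2: (4)(0) − (4)(6) = -24
A_2→A_3: (4)(-1) − (6)(0) = -4
A_3→A_4: (6)(-7) − (0)(-1) = -42
A_4→A_5: (0)(-8) − (-4)(-7) = -28
A_5→A_6: (-4)(-1) − (-5)(-8) = -36
A_6→A_7: (-5)(1) − (-3)(-1) = -8
A_7→A_8: (-3)(4) − (1)(1) = -13
A_8→A_1: (1)(6) − (4)(4) = -10
Σ = -165
Signed area = Σ/2 = -82.5 (negative ⇒ clockwise traversal).

-82.5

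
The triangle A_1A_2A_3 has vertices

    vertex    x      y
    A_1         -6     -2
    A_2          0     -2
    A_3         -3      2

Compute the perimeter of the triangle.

16

|A_1A_2| = √((6)² + (0)²) = √36 = 6
|A_2A_3| = √((-3)² + (4)²) = √25 = 5
|A_3A_1| = √((-3)² + (-4)²) = √25 = 5
Perimeter = 6 + 5 + 5 = 16.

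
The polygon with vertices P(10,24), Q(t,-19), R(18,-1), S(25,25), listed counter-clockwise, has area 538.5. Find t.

The doubled signed area Σ (x_i y_{i+1} − x_{i+1} y_i) is linear in t.
With t=0 it equals 977; the coefficient of t is -25 (from the two edges through Q).
So -25·t + 977 = 2·538.5 = 1077 ⇒ t = -4.

-4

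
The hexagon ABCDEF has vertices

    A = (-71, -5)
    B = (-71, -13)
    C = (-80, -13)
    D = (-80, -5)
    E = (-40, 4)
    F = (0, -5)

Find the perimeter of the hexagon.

|AB| = √((0)² + (-8)²) = √64 = 8
|BC| = √((-9)² + (0)²) = √81 = 9
|CD| = √((0)² + (8)²) = √64 = 8
|DE| = √((40)² + (9)²) = √1681 = 41
|EF| = √((40)² + (-9)²) = √1681 = 41
|FA| = √((-71)² + (0)²) = √5041 = 71
Perimeter = 8 + 9 + 8 + 41 + 41 + 71 = 178.

178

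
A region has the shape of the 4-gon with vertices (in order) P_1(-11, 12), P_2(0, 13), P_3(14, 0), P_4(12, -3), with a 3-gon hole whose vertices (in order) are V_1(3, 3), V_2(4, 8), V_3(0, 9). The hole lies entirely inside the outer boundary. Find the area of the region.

117.5

Outer boundary:
Σ = (-143) + (-182) + (-42) + (111) = -256
Area = |Σ|/2 = 128.
Hole:
Σ = (12) + (36) + (-27) = 21
Area = |Σ|/2 = 10.5.
Net area = 128 − 10.5 = 117.5.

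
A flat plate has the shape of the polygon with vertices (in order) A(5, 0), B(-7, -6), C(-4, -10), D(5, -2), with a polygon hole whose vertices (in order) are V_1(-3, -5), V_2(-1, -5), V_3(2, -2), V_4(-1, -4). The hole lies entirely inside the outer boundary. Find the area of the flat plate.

39.5

Outer boundary:
Σ = (-30) + (46) + (58) + (10) = 84
Area = |Σ|/2 = 42.
Hole:
Cross-terms: 10, 12, -10, -7  ⇒  Σ = 5
Area = |Σ|/2 = 2.5.
Net area = 42 − 2.5 = 39.5.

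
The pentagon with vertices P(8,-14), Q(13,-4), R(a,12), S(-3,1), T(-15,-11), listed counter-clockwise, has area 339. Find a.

-2

Write out the shoelace sum; only the two edges meeting at R involve a:
2·Area = [(13·12 − a·(-4)) + (a·1 − (-3)·12)] + 496
       = 5·a + 688 = 678
⇒ a = -2.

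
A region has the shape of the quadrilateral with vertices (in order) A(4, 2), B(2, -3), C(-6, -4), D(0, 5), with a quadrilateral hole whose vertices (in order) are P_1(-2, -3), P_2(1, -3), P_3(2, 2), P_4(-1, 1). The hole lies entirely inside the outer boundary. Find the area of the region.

33

Outer boundary:
Apply the shoelace (surveyor's) formula: 2A = Σ (x_i·y_{i+1} − x_{i+1}·y_i), indices taken mod 4.
Cross-terms: -16, -26, -30, -20  ⇒  Σ = -92
Area = |Σ|/2 = 46.
Hole:
P_1→P_2: (-2)(-3) − (1)(-3) = 9
P_2→P_3: (1)(2) − (2)(-3) = 8
P_3→P_4: (2)(1) − (-1)(2) = 4
P_4→P_1: (-1)(-3) − (-2)(1) = 5
Σ = 26
Area = |Σ|/2 = 13.
Net area = 46 − 13 = 33.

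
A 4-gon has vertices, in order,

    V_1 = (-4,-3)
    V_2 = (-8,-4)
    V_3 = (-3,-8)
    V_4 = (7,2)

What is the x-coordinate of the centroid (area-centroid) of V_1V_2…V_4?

Apply the shoelace (surveyor's) formula. First the cross-terms c_i = x_i·y_{i+1} − x_{i+1}·y_i:
  -8, 52, 50, -13  ⇒  2A = 81, A = 40.5.
Then Σ (x_i + x_{i+1})·c_i = -315, so x̄ = -315 / (6·40.5) = -35/27.

-35/27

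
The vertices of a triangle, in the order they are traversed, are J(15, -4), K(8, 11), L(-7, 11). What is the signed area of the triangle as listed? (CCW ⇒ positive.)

Apply the shoelace (surveyor's) formula: 2A = Σ (x_i·y_{i+1} − x_{i+1}·y_i), indices taken mod 3.
Σ = (197) + (165) + (-137) = 225
Signed area = Σ/2 = 112.5 (positive ⇒ counter-clockwise traversal).

112.5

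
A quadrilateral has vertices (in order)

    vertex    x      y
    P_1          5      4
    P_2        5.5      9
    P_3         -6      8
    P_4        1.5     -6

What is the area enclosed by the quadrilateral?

Apply Gauss's area formula: 2A = Σ (x_i·y_{i+1} − x_{i+1}·y_i), indices taken mod 4.
P_1→P_2: (5)(9) − (5.5)(4) = 23
P_2→P_3: (5.5)(8) − (-6)(9) = 98
P_3→P_4: (-6)(-6) − (1.5)(8) = 24
P_4→P_1: (1.5)(4) − (5)(-6) = 36
Σ = 181
Area = |Σ|/2 = 90.5.

90.5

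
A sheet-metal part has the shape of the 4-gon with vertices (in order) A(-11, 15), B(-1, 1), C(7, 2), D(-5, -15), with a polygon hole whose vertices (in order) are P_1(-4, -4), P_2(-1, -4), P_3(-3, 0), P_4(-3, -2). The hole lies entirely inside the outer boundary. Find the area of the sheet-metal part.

Outer boundary:
Apply the surveyor's formula: 2A = Σ (x_i·y_{i+1} − x_{i+1}·y_i), indices taken mod 4.
A→B: (-11)(1) − (-1)(15) = 4
B→C: (-1)(2) − (7)(1) = -9
C→D: (7)(-15) − (-5)(2) = -95
D→A: (-5)(15) − (-11)(-15) = -240
Σ = -340
Area = |Σ|/2 = 170.
Hole:
P_1→P_2: (-4)(-4) − (-1)(-4) = 12
P_2→P_3: (-1)(0) − (-3)(-4) = -12
P_3→P_4: (-3)(-2) − (-3)(0) = 6
P_4→P_1: (-3)(-4) − (-4)(-2) = 4
Σ = 10
Area = |Σ|/2 = 5.
Net area = 170 − 5 = 165.

165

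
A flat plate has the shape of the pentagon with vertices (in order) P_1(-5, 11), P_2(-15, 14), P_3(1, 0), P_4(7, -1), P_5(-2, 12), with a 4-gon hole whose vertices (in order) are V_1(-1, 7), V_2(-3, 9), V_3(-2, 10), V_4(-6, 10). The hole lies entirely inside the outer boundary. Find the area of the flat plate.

96

Outer boundary:
Σ = (95) + (-14) + (-1) + (82) + (38) = 200
Area = |Σ|/2 = 100.
Hole:
Σ = (12) + (-12) + (40) + (-32) = 8
Area = |Σ|/2 = 4.
Net area = 100 − 4 = 96.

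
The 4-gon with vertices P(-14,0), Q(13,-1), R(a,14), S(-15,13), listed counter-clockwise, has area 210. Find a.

The doubled signed area Σ (x_i y_{i+1} − x_{i+1} y_i) is linear in a.
With a=0 it equals 588; the coefficient of a is 14 (from the two edges through R).
So 14·a + 588 = 2·210 = 420 ⇒ a = -12.

-12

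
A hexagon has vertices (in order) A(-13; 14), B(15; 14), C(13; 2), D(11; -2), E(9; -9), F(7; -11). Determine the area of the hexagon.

377

Apply the surveyor's formula: 2A = Σ (x_i·y_{i+1} − x_{i+1}·y_i), indices taken mod 6.
A→B: (-13)(14) − (15)(14) = -392
B→C: (15)(2) − (13)(14) = -152
C→D: (13)(-2) − (11)(2) = -48
D→E: (11)(-9) − (9)(-2) = -81
E→F: (9)(-11) − (7)(-9) = -36
F→A: (7)(14) − (-13)(-11) = -45
Σ = -754
Area = |Σ|/2 = 377.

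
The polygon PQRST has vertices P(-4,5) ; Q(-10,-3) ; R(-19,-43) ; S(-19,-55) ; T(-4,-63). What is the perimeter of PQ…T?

|PQ| = √((-6)² + (-8)²) = √100 = 10
|QR| = √((-9)² + (-40)²) = √1681 = 41
|RS| = √((0)² + (-12)²) = √144 = 12
|ST| = √((15)² + (-8)²) = √289 = 17
|TP| = √((0)² + (68)²) = √4624 = 68
Perimeter = 10 + 41 + 12 + 17 + 68 = 148.

148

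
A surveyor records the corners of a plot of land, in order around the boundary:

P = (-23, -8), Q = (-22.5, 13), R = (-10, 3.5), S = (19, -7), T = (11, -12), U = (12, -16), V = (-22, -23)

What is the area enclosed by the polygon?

794.125

Cross-terms: -479, 51.25, 3.5, -151, -32, -628, -353  ⇒  Σ = -1588.25
Area = |Σ|/2 = 794.125.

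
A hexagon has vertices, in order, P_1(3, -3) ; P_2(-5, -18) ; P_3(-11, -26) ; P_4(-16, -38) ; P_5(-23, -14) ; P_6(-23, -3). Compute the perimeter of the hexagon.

|P_1P_2| = √((-8)² + (-15)²) = √289 = 17
|P_2P_3| = √((-6)² + (-8)²) = √100 = 10
|P_3P_4| = √((-5)² + (-12)²) = √169 = 13
|P_4P_5| = √((-7)² + (24)²) = √625 = 25
|P_5P_6| = √((0)² + (11)²) = √121 = 11
|P_6P_1| = √((26)² + (0)²) = √676 = 26
Perimeter = 17 + 10 + 13 + 25 + 11 + 26 = 102.

102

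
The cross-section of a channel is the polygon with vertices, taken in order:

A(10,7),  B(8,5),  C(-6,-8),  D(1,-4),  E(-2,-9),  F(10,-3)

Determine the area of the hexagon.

Apply Gauss's area formula: 2A = Σ (x_i·y_{i+1} − x_{i+1}·y_i), indices taken mod 6.
A→B: (10)(5) − (8)(7) = -6
B→C: (8)(-8) − (-6)(5) = -34
C→D: (-6)(-4) − (1)(-8) = 32
D→E: (1)(-9) − (-2)(-4) = -17
E→F: (-2)(-3) − (10)(-9) = 96
F→A: (10)(7) − (10)(-3) = 100
Σ = 171
Area = |Σ|/2 = 85.5.

85.5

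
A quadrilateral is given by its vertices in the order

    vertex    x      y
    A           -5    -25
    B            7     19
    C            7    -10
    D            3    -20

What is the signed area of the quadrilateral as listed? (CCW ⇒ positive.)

Cross-terms: 80, -203, -110, -175  ⇒  Σ = -408
Signed area = Σ/2 = -204 (negative ⇒ clockwise traversal).

-204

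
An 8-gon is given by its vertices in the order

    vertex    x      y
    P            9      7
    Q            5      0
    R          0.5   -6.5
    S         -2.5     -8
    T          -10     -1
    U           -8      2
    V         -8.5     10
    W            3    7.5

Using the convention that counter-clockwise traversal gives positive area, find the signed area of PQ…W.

-198.25

Apply Gauss's area formula: 2A = Σ (x_i·y_{i+1} − x_{i+1}·y_i), indices taken mod 8.
Σ = (-35) + (-32.5) + (-20.25) + (-77.5) + (-28) + (-63) + (-93.75) + (-46.5) = -396.5
Signed area = Σ/2 = -198.25 (negative ⇒ clockwise traversal).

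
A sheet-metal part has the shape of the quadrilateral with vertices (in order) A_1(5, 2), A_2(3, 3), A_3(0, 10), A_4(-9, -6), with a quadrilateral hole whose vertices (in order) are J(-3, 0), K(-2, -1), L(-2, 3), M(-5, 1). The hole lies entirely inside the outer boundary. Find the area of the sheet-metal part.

Outer boundary:
Apply the shoelace (surveyor's) formula: 2A = Σ (x_i·y_{i+1} − x_{i+1}·y_i), indices taken mod 4.
Σ = (9) + (30) + (90) + (12) = 141
Area = |Σ|/2 = 70.5.
Hole:
Apply Gauss's area formula: 2A = Σ (x_i·y_{i+1} − x_{i+1}·y_i), indices taken mod 4.
Σ = (3) + (-8) + (13) + (3) = 11
Area = |Σ|/2 = 5.5.
Net area = 70.5 − 5.5 = 65.

65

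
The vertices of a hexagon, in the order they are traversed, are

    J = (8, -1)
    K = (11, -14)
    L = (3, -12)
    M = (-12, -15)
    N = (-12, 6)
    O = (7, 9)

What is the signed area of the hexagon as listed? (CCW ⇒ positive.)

-430.5

Σ = (-101) + (-90) + (-189) + (-252) + (-150) + (-79) = -861
Signed area = Σ/2 = -430.5 (negative ⇒ clockwise traversal).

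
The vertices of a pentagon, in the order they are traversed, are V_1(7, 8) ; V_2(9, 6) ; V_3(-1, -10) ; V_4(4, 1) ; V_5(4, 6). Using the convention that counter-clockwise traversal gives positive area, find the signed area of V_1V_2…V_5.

-32.5

Σ = (-30) + (-84) + (39) + (20) + (-10) = -65
Signed area = Σ/2 = -32.5 (negative ⇒ clockwise traversal).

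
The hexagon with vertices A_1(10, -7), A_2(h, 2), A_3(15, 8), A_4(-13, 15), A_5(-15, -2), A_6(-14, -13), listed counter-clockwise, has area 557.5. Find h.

The doubled signed area Σ (x_i y_{i+1} − x_{i+1} y_i) is linear in h.
With h=0 it equals 965; the coefficient of h is 15 (from the two edges through A_2).
So 15·h + 965 = 2·557.5 = 1115 ⇒ h = 10.

10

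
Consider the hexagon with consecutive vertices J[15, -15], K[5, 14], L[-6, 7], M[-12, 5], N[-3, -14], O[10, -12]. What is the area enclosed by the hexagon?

423.5

Σ = (285) + (119) + (54) + (183) + (176) + (30) = 847
Area = |Σ|/2 = 423.5.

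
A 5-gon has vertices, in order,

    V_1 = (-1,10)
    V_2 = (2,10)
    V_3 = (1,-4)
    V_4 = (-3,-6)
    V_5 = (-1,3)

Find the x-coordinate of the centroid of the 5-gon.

Apply the shoelace formula. First the cross-terms c_i = x_i·y_{i+1} − x_{i+1}·y_i:
  -30, -18, -18, -15, -7  ⇒  2A = -88, A = -44.
Then Σ (x_i + x_{i+1})·c_i = 26, so x̄ = 26 / (6·(-44)) = -13/132.

-13/132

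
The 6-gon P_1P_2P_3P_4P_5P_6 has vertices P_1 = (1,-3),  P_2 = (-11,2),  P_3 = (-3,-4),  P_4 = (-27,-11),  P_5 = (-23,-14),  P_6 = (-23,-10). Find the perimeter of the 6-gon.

|P_1P_2| = √((-12)² + (5)²) = √169 = 13
|P_2P_3| = √((8)² + (-6)²) = √100 = 10
|P_3P_4| = √((-24)² + (-7)²) = √625 = 25
|P_4P_5| = √((4)² + (-3)²) = √25 = 5
|P_5P_6| = √((0)² + (4)²) = √16 = 4
|P_6P_1| = √((24)² + (7)²) = √625 = 25
Perimeter = 13 + 10 + 25 + 5 + 4 + 25 = 82.

82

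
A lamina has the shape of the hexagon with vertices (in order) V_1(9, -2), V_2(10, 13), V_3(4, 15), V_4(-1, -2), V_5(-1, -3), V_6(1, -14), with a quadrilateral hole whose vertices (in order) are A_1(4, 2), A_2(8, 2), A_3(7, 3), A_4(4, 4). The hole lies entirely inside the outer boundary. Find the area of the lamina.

187

Outer boundary:
Σ = (137) + (98) + (7) + (1) + (17) + (124) = 384
Area = |Σ|/2 = 192.
Hole:
Apply the surveyor's formula: 2A = Σ (x_i·y_{i+1} − x_{i+1}·y_i), indices taken mod 4.
Cross-terms: -8, 10, 16, -8  ⇒  Σ = 10
Area = |Σ|/2 = 5.
Net area = 192 − 5 = 187.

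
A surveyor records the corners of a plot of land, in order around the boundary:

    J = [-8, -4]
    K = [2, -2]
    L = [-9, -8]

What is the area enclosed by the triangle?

19

Apply the shoelace (surveyor's) formula: 2A = Σ (x_i·y_{i+1} − x_{i+1}·y_i), indices taken mod 3.
Cross-terms: 24, -34, -28  ⇒  Σ = -38
Area = |Σ|/2 = 19.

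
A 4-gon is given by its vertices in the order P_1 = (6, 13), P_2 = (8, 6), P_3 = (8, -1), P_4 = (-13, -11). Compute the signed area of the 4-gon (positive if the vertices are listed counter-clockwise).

-164

Apply the shoelace formula: 2A = Σ (x_i·y_{i+1} − x_{i+1}·y_i), indices taken mod 4.
Σ = (-68) + (-56) + (-101) + (-103) = -328
Signed area = Σ/2 = -164 (negative ⇒ clockwise traversal).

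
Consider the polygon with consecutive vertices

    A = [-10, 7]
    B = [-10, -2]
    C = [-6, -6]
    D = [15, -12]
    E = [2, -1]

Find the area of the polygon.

156.5

Apply Gauss's area formula: 2A = Σ (x_i·y_{i+1} − x_{i+1}·y_i), indices taken mod 5.
Σ = (90) + (48) + (162) + (9) + (4) = 313
Area = |Σ|/2 = 156.5.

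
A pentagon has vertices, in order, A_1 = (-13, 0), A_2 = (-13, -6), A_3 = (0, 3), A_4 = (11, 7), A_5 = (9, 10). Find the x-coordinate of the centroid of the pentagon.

Apply the shoelace formula. First the cross-terms c_i = x_i·y_{i+1} − x_{i+1}·y_i:
  78, -39, -33, 47, 130  ⇒  2A = 183, A = 91.5.
Then Σ (x_i + x_{i+1})·c_i = -1464, so x̄ = -1464 / (6·91.5) = -8/3.

-8/3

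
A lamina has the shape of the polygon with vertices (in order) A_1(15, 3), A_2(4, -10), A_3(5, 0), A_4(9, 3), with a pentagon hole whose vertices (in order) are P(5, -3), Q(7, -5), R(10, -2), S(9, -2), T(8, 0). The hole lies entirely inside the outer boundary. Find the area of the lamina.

46.5

Outer boundary:
Apply Gauss's area formula: 2A = Σ (x_i·y_{i+1} − x_{i+1}·y_i), indices taken mod 4.
Σ = (-162) + (50) + (15) + (-18) = -115
Area = |Σ|/2 = 57.5.
Hole:
P→Q: (5)(-5) − (7)(-3) = -4
Q→R: (7)(-2) − (10)(-5) = 36
R→S: (10)(-2) − (9)(-2) = -2
S→T: (9)(0) − (8)(-2) = 16
T→P: (8)(-3) − (5)(0) = -24
Σ = 22
Area = |Σ|/2 = 11.
Net area = 57.5 − 11 = 46.5.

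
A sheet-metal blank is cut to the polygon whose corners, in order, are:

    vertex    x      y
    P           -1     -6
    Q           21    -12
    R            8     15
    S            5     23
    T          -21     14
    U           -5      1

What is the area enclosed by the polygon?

645.5

Apply Gauss's area formula: 2A = Σ (x_i·y_{i+1} − x_{i+1}·y_i), indices taken mod 6.
Σ = (138) + (411) + (109) + (553) + (49) + (31) = 1291
Area = |Σ|/2 = 645.5.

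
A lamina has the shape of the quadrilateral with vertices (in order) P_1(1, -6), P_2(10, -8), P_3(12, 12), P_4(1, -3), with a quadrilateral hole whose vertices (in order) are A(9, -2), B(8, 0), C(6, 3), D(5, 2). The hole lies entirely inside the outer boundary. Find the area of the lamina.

104

Outer boundary:
Apply the shoelace (surveyor's) formula: 2A = Σ (x_i·y_{i+1} − x_{i+1}·y_i), indices taken mod 4.
Cross-terms: 52, 216, -48, -3  ⇒  Σ = 217
Area = |Σ|/2 = 108.5.
Hole:
A→B: (9)(0) − (8)(-2) = 16
B→C: (8)(3) − (6)(0) = 24
C→D: (6)(2) − (5)(3) = -3
D→A: (5)(-2) − (9)(2) = -28
Σ = 9
Area = |Σ|/2 = 4.5.
Net area = 108.5 − 4.5 = 104.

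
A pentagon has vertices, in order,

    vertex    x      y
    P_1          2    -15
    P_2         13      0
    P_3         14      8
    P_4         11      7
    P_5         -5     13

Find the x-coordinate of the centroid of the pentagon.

Apply the surveyor's formula. First the cross-terms c_i = x_i·y_{i+1} − x_{i+1}·y_i:
  195, 104, 10, 178, 49  ⇒  2A = 536, A = 268.
Then Σ (x_i + x_{i+1})·c_i = 6904, so x̄ = 6904 / (6·268) = 863/201.

863/201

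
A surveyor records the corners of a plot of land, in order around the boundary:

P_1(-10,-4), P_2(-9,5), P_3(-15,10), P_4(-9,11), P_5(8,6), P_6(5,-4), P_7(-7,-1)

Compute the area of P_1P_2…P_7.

Σ = (-86) + (-15) + (-75) + (-142) + (-62) + (-33) + (18) = -395
Area = |Σ|/2 = 197.5.

197.5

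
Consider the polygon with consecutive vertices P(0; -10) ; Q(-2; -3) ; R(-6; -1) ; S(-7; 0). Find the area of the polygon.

P→Q: (0)(-3) − (-2)(-10) = -20
Q→R: (-2)(-1) − (-6)(-3) = -16
R→S: (-6)(0) − (-7)(-1) = -7
S→P: (-7)(-10) − (0)(0) = 70
Σ = 27
Area = |Σ|/2 = 13.5.

13.5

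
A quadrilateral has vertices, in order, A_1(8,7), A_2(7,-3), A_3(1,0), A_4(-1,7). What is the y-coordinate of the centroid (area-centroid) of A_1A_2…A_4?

Apply the shoelace (surveyor's) formula. First the cross-terms c_i = x_i·y_{i+1} − x_{i+1}·y_i:
  -73, 3, 7, -63  ⇒  2A = -126, A = -63.
Then Σ (y_i + y_{i+1})·c_i = -1134, so ȳ = -1134 / (6·(-63)) = 3.

3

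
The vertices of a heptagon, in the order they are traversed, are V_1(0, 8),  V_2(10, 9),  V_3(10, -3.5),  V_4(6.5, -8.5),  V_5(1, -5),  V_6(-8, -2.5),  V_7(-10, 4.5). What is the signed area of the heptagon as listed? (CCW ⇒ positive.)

Apply Gauss's area formula: 2A = Σ (x_i·y_{i+1} − x_{i+1}·y_i), indices taken mod 7.
Cross-terms: -80, -125, -62.25, -24, -42.5, -61, -80  ⇒  Σ = -474.75
Signed area = Σ/2 = -237.375 (negative ⇒ clockwise traversal).

-237.375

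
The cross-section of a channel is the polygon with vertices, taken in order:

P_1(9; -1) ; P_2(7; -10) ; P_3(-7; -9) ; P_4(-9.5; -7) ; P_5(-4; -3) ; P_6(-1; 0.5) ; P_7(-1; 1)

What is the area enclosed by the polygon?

Σ = (-83) + (-133) + (-36.5) + (0.5) + (-5) + (-0.5) + (-8) = -265.5
Area = |Σ|/2 = 132.75.

132.75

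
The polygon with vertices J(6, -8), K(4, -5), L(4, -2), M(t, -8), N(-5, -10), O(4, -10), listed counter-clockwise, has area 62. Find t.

Write out the shoelace sum; only the two edges meeting at M involve t:
2·Area = [(4·(-8) − t·(-2)) + (t·(-10) − (-5)·(-8))] + 132
       = -8·t + 60 = 124
⇒ t = -8.

-8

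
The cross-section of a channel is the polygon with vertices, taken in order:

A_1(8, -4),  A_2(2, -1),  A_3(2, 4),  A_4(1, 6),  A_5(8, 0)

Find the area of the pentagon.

Σ = (0) + (10) + (8) + (-48) + (-32) = -62
Area = |Σ|/2 = 31.

31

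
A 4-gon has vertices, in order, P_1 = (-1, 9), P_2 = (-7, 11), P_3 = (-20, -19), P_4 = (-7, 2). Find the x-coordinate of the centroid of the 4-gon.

-28/3

Apply the surveyor's formula. First the cross-terms c_i = x_i·y_{i+1} − x_{i+1}·y_i:
  52, 353, -173, -61  ⇒  2A = 171, A = 85.5.
Then Σ (x_i + x_{i+1})·c_i = -4788, so x̄ = -4788 / (6·85.5) = -28/3.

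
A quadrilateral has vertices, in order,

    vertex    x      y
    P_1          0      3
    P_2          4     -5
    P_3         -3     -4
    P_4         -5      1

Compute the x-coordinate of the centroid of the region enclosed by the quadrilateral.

Apply the shoelace (surveyor's) formula. First the cross-terms c_i = x_i·y_{i+1} − x_{i+1}·y_i:
  -12, -31, -23, -15  ⇒  2A = -81, A = -40.5.
Then Σ (x_i + x_{i+1})·c_i = 180, so x̄ = 180 / (6·(-40.5)) = -20/27.

-20/27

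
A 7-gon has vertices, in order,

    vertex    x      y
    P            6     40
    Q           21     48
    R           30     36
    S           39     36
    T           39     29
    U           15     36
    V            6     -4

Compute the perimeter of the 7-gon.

158

|PQ| = √((15)² + (8)²) = √289 = 17
|QR| = √((9)² + (-12)²) = √225 = 15
|RS| = √((9)² + (0)²) = √81 = 9
|ST| = √((0)² + (-7)²) = √49 = 7
|TU| = √((-24)² + (7)²) = √625 = 25
|UV| = √((-9)² + (-40)²) = √1681 = 41
|VP| = √((0)² + (44)²) = √1936 = 44
Perimeter = 17 + 15 + 9 + 7 + 25 + 41 + 44 = 158.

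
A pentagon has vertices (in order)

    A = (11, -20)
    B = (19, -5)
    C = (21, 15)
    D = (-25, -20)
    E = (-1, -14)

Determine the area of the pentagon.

587

Apply the surveyor's formula: 2A = Σ (x_i·y_{i+1} − x_{i+1}·y_i), indices taken mod 5.
Cross-terms: 325, 390, -45, 330, 174  ⇒  Σ = 1174
Area = |Σ|/2 = 587.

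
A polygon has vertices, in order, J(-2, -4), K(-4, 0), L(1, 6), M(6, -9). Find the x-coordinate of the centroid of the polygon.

Apply the surveyor's formula. First the cross-terms c_i = x_i·y_{i+1} − x_{i+1}·y_i:
  -16, -24, -45, -42  ⇒  2A = -127, A = -63.5.
Then Σ (x_i + x_{i+1})·c_i = -315, so x̄ = -315 / (6·(-63.5)) = 105/127.

105/127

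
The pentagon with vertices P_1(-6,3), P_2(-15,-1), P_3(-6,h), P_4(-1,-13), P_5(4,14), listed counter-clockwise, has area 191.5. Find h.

Write out the shoelace sum; only the two edges meeting at P_3 involve h:
2·Area = [((-15)·h − (-6)·(-1)) + ((-6)·(-13) − (-1)·h)] + 185
       = -14·h + 257 = 383
⇒ h = -9.

-9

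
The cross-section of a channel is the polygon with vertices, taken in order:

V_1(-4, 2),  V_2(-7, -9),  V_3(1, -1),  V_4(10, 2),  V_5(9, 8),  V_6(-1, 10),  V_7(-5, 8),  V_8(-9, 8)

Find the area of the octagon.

Cross-terms: 50, 16, 12, 62, 98, 42, 32, 14  ⇒  Σ = 326
Area = |Σ|/2 = 163.

163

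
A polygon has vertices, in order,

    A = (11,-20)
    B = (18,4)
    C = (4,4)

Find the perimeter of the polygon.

|AB| = √((7)² + (24)²) = √625 = 25
|BC| = √((-14)² + (0)²) = √196 = 14
|CA| = √((7)² + (-24)²) = √625 = 25
Perimeter = 25 + 14 + 25 = 64.

64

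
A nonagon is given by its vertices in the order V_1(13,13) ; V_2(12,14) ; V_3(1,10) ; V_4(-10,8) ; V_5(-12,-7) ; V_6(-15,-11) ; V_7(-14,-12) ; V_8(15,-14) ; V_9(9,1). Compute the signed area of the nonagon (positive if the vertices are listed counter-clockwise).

540

Σ = (26) + (106) + (108) + (166) + (27) + (26) + (376) + (141) + (104) = 1080
Signed area = Σ/2 = 540 (positive ⇒ counter-clockwise traversal).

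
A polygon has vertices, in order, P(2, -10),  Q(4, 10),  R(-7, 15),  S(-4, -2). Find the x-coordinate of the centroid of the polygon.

Apply Gauss's area formula. First the cross-terms c_i = x_i·y_{i+1} − x_{i+1}·y_i:
  60, 130, 74, 44  ⇒  2A = 308, A = 154.
Then Σ (x_i + x_{i+1})·c_i = -932, so x̄ = -932 / (6·154) = -233/231.

-233/231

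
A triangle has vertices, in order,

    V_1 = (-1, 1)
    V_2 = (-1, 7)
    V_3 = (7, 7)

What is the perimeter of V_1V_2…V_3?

24

|V_1V_2| = √((0)² + (6)²) = √36 = 6
|V_2V_3| = √((8)² + (0)²) = √64 = 8
|V_3V_1| = √((-8)² + (-6)²) = √100 = 10
Perimeter = 6 + 8 + 10 = 24.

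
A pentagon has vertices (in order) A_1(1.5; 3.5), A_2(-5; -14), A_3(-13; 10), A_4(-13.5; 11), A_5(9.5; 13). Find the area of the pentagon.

254.875

Σ = (-3.5) + (-232) + (-8) + (-280) + (13.75) = -509.75
Area = |Σ|/2 = 254.875.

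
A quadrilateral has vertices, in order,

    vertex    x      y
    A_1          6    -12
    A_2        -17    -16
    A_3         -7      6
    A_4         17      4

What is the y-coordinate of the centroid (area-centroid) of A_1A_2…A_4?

-461/109

Apply the surveyor's formula. First the cross-terms c_i = x_i·y_{i+1} − x_{i+1}·y_i:
  -300, -214, -130, -228  ⇒  2A = -872, A = -436.
Then Σ (y_i + y_{i+1})·c_i = 11064, so ȳ = 11064 / (6·(-436)) = -461/109.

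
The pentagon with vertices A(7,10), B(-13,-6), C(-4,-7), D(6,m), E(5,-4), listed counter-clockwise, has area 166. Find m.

-9

The doubled signed area Σ (x_i y_{i+1} − x_{i+1} y_i) is linear in m.
With m=0 it equals 251; the coefficient of m is -9 (from the two edges through D).
So -9·m + 251 = 2·166 = 332 ⇒ m = -9.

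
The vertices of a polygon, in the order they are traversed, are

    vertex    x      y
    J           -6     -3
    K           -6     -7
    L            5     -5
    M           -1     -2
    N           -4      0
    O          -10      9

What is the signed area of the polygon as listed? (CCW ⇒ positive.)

Σ = (24) + (65) + (-15) + (-8) + (-36) + (84) = 114
Signed area = Σ/2 = 57 (positive ⇒ counter-clockwise traversal).

57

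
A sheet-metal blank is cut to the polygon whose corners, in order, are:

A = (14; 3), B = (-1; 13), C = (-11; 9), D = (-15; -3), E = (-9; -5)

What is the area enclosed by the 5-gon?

Σ = (185) + (134) + (168) + (48) + (43) = 578
Area = |Σ|/2 = 289.

289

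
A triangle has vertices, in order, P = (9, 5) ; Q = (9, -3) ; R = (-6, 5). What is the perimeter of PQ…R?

|PQ| = √((0)² + (-8)²) = √64 = 8
|QR| = √((-15)² + (8)²) = √289 = 17
|RP| = √((15)² + (0)²) = √225 = 15
Perimeter = 8 + 17 + 15 = 40.

40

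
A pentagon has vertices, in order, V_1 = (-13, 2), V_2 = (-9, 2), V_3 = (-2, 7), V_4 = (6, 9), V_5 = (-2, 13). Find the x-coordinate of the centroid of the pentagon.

Apply Gauss's area formula. First the cross-terms c_i = x_i·y_{i+1} − x_{i+1}·y_i:
  -8, -59, -60, 96, 165  ⇒  2A = 134, A = 67.
Then Σ (x_i + x_{i+1})·c_i = -1506, so x̄ = -1506 / (6·67) = -251/67.

-251/67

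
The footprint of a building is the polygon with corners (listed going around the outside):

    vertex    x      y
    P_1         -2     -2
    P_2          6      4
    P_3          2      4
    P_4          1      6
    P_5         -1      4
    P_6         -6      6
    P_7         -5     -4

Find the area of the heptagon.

56

Apply Gauss's area formula: 2A = Σ (x_i·y_{i+1} − x_{i+1}·y_i), indices taken mod 7.
Σ = (4) + (16) + (8) + (10) + (18) + (54) + (2) = 112
Area = |Σ|/2 = 56.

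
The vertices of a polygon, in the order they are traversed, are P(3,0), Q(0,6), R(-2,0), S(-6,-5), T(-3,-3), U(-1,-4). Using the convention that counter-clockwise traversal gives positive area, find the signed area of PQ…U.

32

Apply the shoelace formula: 2A = Σ (x_i·y_{i+1} − x_{i+1}·y_i), indices taken mod 6.
Σ = (18) + (12) + (10) + (3) + (9) + (12) = 64
Signed area = Σ/2 = 32 (positive ⇒ counter-clockwise traversal).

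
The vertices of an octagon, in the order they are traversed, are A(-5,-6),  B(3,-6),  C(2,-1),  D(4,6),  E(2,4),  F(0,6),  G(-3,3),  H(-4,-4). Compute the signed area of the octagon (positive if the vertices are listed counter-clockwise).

Σ = (48) + (9) + (16) + (4) + (12) + (18) + (24) + (4) = 135
Signed area = Σ/2 = 67.5 (positive ⇒ counter-clockwise traversal).

67.5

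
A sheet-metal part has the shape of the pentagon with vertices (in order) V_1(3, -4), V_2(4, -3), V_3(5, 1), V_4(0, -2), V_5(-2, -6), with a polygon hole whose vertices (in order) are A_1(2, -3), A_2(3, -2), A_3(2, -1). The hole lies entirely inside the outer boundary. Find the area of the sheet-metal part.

Outer boundary:
Apply the shoelace formula: 2A = Σ (x_i·y_{i+1} − x_{i+1}·y_i), indices taken mod 5.
V_1→V_2: (3)(-3) − (4)(-4) = 7
V_2→V_3: (4)(1) − (5)(-3) = 19
V_3→V_4: (5)(-2) − (0)(1) = -10
V_4→V_5: (0)(-6) − (-2)(-2) = -4
V_5→V_1: (-2)(-4) − (3)(-6) = 26
Σ = 38
Area = |Σ|/2 = 19.
Hole:
Apply Gauss's area formula: 2A = Σ (x_i·y_{i+1} − x_{i+1}·y_i), indices taken mod 3.
Cross-terms: 5, 1, -4  ⇒  Σ = 2
Area = |Σ|/2 = 1.
Net area = 19 − 1 = 18.

18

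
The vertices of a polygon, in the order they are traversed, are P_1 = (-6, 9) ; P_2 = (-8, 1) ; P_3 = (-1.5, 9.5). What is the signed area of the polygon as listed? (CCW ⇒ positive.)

17.5

Cross-terms: 66, -74.5, 43.5  ⇒  Σ = 35
Signed area = Σ/2 = 17.5 (positive ⇒ counter-clockwise traversal).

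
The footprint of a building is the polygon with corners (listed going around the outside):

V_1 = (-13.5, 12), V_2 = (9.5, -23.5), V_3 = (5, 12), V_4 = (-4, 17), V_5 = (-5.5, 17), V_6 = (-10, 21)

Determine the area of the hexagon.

Σ = (203.25) + (231.5) + (133) + (25.5) + (54.5) + (163.5) = 811.25
Area = |Σ|/2 = 405.625.

405.625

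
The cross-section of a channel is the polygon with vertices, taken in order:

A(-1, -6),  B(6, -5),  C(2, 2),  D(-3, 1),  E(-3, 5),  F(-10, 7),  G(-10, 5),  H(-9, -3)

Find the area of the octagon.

Σ = (41) + (22) + (8) + (-12) + (29) + (20) + (75) + (51) = 234
Area = |Σ|/2 = 117.

117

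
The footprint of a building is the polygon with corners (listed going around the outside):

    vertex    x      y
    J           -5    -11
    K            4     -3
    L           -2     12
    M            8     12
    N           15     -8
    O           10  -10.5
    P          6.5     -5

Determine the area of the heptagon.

J→K: (-5)(-3) − (4)(-11) = 59
K→L: (4)(12) − (-2)(-3) = 42
L→M: (-2)(12) − (8)(12) = -120
M→N: (8)(-8) − (15)(12) = -244
N→O: (15)(-10.5) − (10)(-8) = -77.5
O→P: (10)(-5) − (6.5)(-10.5) = 18.25
P→J: (6.5)(-11) − (-5)(-5) = -96.5
Σ = -418.75
Area = |Σ|/2 = 209.375.

209.375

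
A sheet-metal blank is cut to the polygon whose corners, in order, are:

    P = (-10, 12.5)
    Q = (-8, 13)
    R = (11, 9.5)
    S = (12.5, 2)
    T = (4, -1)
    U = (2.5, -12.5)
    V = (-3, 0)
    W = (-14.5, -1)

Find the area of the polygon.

319.75

Apply Gauss's area formula: 2A = Σ (x_i·y_{i+1} − x_{i+1}·y_i), indices taken mod 8.
Cross-terms: -30, -219, -96.75, -20.5, -47.5, -37.5, 3, -191.25  ⇒  Σ = -639.5
Area = |Σ|/2 = 319.75.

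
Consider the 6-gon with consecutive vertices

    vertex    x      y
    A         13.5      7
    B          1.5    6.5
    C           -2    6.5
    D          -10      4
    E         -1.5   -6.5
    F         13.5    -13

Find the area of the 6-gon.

302.625

Apply the shoelace formula: 2A = Σ (x_i·y_{i+1} − x_{i+1}·y_i), indices taken mod 6.
Σ = (77.25) + (22.75) + (57) + (71) + (107.25) + (270) = 605.25
Area = |Σ|/2 = 302.625.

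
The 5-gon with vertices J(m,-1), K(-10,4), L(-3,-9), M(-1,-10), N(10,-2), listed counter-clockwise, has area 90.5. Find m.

The doubled signed area Σ (x_i y_{i+1} − x_{i+1} y_i) is linear in m.
With m=0 it equals 205; the coefficient of m is 6 (from the two edges through J).
So 6·m + 205 = 2·90.5 = 181 ⇒ m = -4.

-4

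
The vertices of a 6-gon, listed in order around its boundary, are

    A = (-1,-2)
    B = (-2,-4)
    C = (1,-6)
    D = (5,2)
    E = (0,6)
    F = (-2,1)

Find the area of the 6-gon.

Cross-terms: 0, 16, 32, 30, 12, 5  ⇒  Σ = 95
Area = |Σ|/2 = 47.5.

47.5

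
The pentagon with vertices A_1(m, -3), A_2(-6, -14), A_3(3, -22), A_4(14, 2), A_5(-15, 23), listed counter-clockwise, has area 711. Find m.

-15

The doubled signed area Σ (x_i y_{i+1} − x_{i+1} y_i) is linear in m.
With m=0 it equals 867; the coefficient of m is -37 (from the two edges through A_1).
So -37·m + 867 = 2·711 = 1422 ⇒ m = -15.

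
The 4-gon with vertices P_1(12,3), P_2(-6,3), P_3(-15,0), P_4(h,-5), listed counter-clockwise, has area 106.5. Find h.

The doubled signed area Σ (x_i y_{i+1} − x_{i+1} y_i) is linear in h.
With h=0 it equals 234; the coefficient of h is 3 (from the two edges through P_4).
So 3·h + 234 = 2·106.5 = 213 ⇒ h = -7.

-7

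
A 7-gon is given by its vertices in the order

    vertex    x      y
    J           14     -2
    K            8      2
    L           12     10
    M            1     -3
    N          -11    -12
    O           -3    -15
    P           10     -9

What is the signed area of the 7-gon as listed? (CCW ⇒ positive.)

Σ = (44) + (56) + (-46) + (-45) + (129) + (177) + (106) = 421
Signed area = Σ/2 = 210.5 (positive ⇒ counter-clockwise traversal).

210.5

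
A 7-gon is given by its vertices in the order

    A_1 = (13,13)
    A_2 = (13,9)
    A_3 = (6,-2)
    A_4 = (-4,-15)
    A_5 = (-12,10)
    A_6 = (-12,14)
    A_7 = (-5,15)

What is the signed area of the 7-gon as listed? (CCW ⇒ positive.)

-434

Apply Gauss's area formula: 2A = Σ (x_i·y_{i+1} − x_{i+1}·y_i), indices taken mod 7.
Σ = (-52) + (-80) + (-98) + (-220) + (-48) + (-110) + (-260) = -868
Signed area = Σ/2 = -434 (negative ⇒ clockwise traversal).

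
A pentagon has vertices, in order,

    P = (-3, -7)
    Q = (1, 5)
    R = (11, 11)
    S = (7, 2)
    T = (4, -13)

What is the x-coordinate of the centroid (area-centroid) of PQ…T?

Apply the shoelace (surveyor's) formula. First the cross-terms c_i = x_i·y_{i+1} − x_{i+1}·y_i:
  -8, -44, -55, -99, -67  ⇒  2A = -273, A = -136.5.
Then Σ (x_i + x_{i+1})·c_i = -2658, so x̄ = -2658 / (6·(-136.5)) = 886/273.

886/273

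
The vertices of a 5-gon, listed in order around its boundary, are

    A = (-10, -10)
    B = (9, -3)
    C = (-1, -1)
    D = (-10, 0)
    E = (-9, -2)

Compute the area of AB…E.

Apply Gauss's area formula: 2A = Σ (x_i·y_{i+1} − x_{i+1}·y_i), indices taken mod 5.
A→B: (-10)(-3) − (9)(-10) = 120
B→C: (9)(-1) − (-1)(-3) = -12
C→D: (-1)(0) − (-10)(-1) = -10
D→E: (-10)(-2) − (-9)(0) = 20
E→A: (-9)(-10) − (-10)(-2) = 70
Σ = 188
Area = |Σ|/2 = 94.

94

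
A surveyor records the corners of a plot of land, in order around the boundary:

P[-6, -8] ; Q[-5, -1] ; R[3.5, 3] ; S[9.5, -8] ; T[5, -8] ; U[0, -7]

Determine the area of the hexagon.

107.5

Apply the shoelace (surveyor's) formula: 2A = Σ (x_i·y_{i+1} − x_{i+1}·y_i), indices taken mod 6.
P→Q: (-6)(-1) − (-5)(-8) = -34
Q→R: (-5)(3) − (3.5)(-1) = -11.5
R→S: (3.5)(-8) − (9.5)(3) = -56.5
S→T: (9.5)(-8) − (5)(-8) = -36
T→U: (5)(-7) − (0)(-8) = -35
U→P: (0)(-8) − (-6)(-7) = -42
Σ = -215
Area = |Σ|/2 = 107.5.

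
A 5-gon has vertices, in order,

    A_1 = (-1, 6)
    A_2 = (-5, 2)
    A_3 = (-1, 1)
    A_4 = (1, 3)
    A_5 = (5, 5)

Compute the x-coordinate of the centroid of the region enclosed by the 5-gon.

Apply the shoelace (surveyor's) formula. First the cross-terms c_i = x_i·y_{i+1} − x_{i+1}·y_i:
  28, -3, -4, -10, 35  ⇒  2A = 46, A = 23.
Then Σ (x_i + x_{i+1})·c_i = -70, so x̄ = -70 / (6·23) = -35/69.

-35/69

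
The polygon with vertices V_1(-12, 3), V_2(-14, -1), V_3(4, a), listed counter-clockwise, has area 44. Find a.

-9

Write out the shoelace sum; only the two edges meeting at V_3 involve a:
2·Area = [((-14)·a − 4·(-1)) + (4·3 − (-12)·a)] + 54
       = -2·a + 70 = 88
⇒ a = -9.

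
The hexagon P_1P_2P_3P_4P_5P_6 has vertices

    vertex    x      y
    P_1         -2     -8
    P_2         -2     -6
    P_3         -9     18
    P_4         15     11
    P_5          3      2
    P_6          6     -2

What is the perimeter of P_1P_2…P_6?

82

|P_1P_2| = √((0)² + (2)²) = √4 = 2
|P_2P_3| = √((-7)² + (24)²) = √625 = 25
|P_3P_4| = √((24)² + (-7)²) = √625 = 25
|P_4P_5| = √((-12)² + (-9)²) = √225 = 15
|P_5P_6| = √((3)² + (-4)²) = √25 = 5
|P_6P_1| = √((-8)² + (-6)²) = √100 = 10
Perimeter = 2 + 25 + 25 + 15 + 5 + 10 = 82.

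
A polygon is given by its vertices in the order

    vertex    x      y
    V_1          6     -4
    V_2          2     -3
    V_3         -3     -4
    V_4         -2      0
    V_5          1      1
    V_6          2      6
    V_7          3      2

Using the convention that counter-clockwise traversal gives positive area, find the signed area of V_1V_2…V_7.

-35.5

Apply Gauss's area formula: 2A = Σ (x_i·y_{i+1} − x_{i+1}·y_i), indices taken mod 7.
Σ = (-10) + (-17) + (-8) + (-2) + (4) + (-14) + (-24) = -71
Signed area = Σ/2 = -35.5 (negative ⇒ clockwise traversal).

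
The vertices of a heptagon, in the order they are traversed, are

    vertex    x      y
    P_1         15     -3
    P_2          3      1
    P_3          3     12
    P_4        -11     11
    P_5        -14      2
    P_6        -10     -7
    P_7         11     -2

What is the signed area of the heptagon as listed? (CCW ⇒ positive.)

283

Apply the shoelace (surveyor's) formula: 2A = Σ (x_i·y_{i+1} − x_{i+1}·y_i), indices taken mod 7.
Σ = (24) + (33) + (165) + (132) + (118) + (97) + (-3) = 566
Signed area = Σ/2 = 283 (positive ⇒ counter-clockwise traversal).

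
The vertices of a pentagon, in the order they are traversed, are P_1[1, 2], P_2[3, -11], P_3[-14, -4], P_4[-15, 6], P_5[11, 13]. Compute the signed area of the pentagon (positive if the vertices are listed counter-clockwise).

-289.5

Apply the shoelace formula: 2A = Σ (x_i·y_{i+1} − x_{i+1}·y_i), indices taken mod 5.
P_1→P_2: (1)(-11) − (3)(2) = -17
P_2→P_3: (3)(-4) − (-14)(-11) = -166
P_3→P_4: (-14)(6) − (-15)(-4) = -144
P_4→P_5: (-15)(13) − (11)(6) = -261
P_5→P_1: (11)(2) − (1)(13) = 9
Σ = -579
Signed area = Σ/2 = -289.5 (negative ⇒ clockwise traversal).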